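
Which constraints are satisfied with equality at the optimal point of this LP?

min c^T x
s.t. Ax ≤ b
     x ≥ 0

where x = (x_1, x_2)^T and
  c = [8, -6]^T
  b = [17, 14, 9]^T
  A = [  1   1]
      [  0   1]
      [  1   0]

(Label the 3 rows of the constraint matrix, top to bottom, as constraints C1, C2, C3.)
Optimal: x_1 = 0, x_2 = 14
Slack at optimum:
  C1: slack = 3
  C2: slack = 0 (binding)
  C3: slack = 9
  x_1 ≥ 0: x_1 = 0 (binding)
  x_2 ≥ 0: x_2 = 14
Binding constraints: C2, x_1 ≥ 0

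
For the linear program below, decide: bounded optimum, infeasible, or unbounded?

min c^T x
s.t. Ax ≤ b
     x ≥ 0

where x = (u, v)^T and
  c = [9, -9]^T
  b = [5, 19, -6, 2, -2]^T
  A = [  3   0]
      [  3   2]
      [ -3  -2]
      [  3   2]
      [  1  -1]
One constraint requires 3u + 2v ≤ 2, while the constraint -3u - 2v ≤ -6 is equivalent to 3u + 2v ≥ 6. Together they would need 6 ≤ 3u + 2v ≤ 2, which is impossible since 6 > 2. No point satisfies all constraints.

Infeasible — the constraint set is empty.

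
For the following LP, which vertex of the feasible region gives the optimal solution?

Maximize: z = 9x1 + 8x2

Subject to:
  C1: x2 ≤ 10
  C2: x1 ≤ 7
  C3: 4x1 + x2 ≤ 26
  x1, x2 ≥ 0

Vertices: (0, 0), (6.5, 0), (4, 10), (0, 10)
Evaluating z = 9x1 + 8x2 at each vertex:
  (0, 0): z = 0
  (6.5, 0): z = 58.5
  (4, 10): z = 116
  (0, 10): z = 80

The largest value is z = 116, attained at (4, 10).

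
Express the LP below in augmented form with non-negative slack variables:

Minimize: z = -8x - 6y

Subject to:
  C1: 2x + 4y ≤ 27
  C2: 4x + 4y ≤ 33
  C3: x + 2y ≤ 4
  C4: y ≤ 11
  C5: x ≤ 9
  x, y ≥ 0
min z = -8x - 6y

s.t.
  2x + 4y + s1 = 27
  4x + 4y + s2 = 33
  x + 2y + s3 = 4
  y + s4 = 11
  x + s5 = 9
  x, y, s1, s2, s3, s4, s5 ≥ 0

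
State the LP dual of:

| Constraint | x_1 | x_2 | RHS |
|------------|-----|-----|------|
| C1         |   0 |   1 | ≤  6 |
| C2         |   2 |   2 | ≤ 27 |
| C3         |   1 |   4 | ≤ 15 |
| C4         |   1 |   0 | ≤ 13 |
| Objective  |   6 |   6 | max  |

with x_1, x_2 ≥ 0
Minimize: z = 6y1 + 27y2 + 15y3 + 13y4

Subject to:
  C1: -2y2 - y3 - y4 ≤ -6
  C2: -y1 - 2y2 - 4y3 ≤ -6
  y1, y2, y3, y4 ≥ 0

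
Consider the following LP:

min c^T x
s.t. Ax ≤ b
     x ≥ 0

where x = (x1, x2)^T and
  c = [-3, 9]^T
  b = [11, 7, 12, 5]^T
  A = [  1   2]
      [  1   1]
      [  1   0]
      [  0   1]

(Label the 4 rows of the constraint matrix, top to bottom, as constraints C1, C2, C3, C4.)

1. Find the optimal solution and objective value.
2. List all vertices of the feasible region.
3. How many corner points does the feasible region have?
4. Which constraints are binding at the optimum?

1. x1 = 7, x2 = 0, z = -21
2. (0, 0), (7, 0), (3, 4), (1, 5), (0, 5)
3. 5
4. C2, x2 ≥ 0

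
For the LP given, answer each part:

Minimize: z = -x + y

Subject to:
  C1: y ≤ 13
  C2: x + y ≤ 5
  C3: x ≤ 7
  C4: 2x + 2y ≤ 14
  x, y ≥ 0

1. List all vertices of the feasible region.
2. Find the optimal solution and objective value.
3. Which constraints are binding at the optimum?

1. (0, 0), (5, 0), (0, 5)
2. x = 5, y = 0, z = -5
3. C2, y ≥ 0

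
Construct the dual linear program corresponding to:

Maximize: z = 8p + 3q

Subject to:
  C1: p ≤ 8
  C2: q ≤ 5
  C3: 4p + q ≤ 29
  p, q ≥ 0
Minimize: z = 8y1 + 5y2 + 29y3

Subject to:
  C1: -y1 - 4y3 ≤ -8
  C2: -y2 - y3 ≤ -3
  y1, y2, y3 ≥ 0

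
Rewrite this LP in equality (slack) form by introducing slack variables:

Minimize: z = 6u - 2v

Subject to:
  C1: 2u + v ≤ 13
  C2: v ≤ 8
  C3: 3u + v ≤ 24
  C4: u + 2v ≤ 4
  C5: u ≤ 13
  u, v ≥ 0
min z = 6u - 2v

s.t.
  2u + v + s1 = 13
  v + s2 = 8
  3u + v + s3 = 24
  u + 2v + s4 = 4
  u + s5 = 13
  u, v, s1, s2, s3, s4, s5 ≥ 0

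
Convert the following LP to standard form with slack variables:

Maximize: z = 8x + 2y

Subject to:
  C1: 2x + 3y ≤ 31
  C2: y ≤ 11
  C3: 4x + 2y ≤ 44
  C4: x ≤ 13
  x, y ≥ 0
max z = 8x + 2y

s.t.
  2x + 3y + s1 = 31
  y + s2 = 11
  4x + 2y + s3 = 44
  x + s4 = 13
  x, y, s1, s2, s3, s4 ≥ 0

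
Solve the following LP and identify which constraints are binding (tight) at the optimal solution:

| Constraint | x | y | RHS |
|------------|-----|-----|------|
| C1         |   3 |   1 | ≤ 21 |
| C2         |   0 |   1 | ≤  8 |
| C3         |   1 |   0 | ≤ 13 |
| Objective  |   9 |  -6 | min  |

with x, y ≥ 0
Optimal: x = 0, y = 8
Slack at optimum:
  C1: slack = 13
  C2: slack = 0 (binding)
  C3: slack = 13
  x ≥ 0: x = 0 (binding)
  y ≥ 0: y = 8
Binding constraints: C2, x ≥ 0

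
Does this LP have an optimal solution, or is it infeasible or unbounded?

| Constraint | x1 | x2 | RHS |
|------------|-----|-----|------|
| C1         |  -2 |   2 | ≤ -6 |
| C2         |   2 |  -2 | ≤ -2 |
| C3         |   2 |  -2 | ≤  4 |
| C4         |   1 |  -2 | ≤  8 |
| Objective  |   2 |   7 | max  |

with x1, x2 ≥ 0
C2 requires 2x1 - 2x2 ≤ -2, while C1 (-2x1 + 2x2 ≤ -6) is equivalent to 2x1 - 2x2 ≥ 6. Together they would need 6 ≤ 2x1 - 2x2 ≤ -2, which is impossible since 6 > -2. No point satisfies all constraints.

Infeasible: no point satisfies all constraints simultaneously.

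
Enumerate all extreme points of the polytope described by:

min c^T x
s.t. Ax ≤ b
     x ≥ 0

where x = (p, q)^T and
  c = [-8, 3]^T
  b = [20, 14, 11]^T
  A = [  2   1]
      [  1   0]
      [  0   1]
Each vertex is the intersection of two constraint boundaries that also satisfies all remaining constraints:
  p = 0 and q = 0 → (0, 0)
  2p + q = 20 and q = 0 → (10, 0)
  2p + q = 20 and q = 11 → (4.5, 11)
  q = 11 and p = 0 → (0, 11)

Vertices: (0, 0), (10, 0), (4.5, 11), (0, 11)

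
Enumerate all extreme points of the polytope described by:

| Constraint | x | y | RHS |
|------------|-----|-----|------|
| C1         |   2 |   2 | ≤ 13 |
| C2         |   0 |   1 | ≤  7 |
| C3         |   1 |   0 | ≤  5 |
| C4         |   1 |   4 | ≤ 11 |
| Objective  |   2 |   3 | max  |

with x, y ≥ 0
Each vertex is the intersection of two constraint boundaries that also satisfies all remaining constraints:
  x = 0 and y = 0 → (0, 0)
  x = 5 and y = 0 → (5, 0)
  2x + 2y = 13 and x = 5 → (5, 1.5)
  x + 4y = 11 and x = 0 → (0, 2.75)

Vertices: (0, 0), (5, 0), (5, 1.5), (0, 2.75)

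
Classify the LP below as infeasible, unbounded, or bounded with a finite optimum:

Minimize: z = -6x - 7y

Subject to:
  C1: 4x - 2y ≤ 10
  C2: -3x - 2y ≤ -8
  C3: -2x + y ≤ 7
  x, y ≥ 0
Feasible point: (2, 1) satisfies every constraint, so the LP is feasible.
Direction d = (1, 2): for each constraint row a, a·d ≤ 0 —
  (4)(1) + (-2)(2) = 0 ≤ 0
  (-3)(1) + (-2)(2) = -7 ≤ 0
  (-2)(1) + (1)(2) = 0 ≤ 0
and d ≥ 0, so (2, 1) + t·d stays feasible for every t ≥ 0. Along this ray z = -6x - 7y changes by -20 per unit t, so z → −∞.

Unbounded: there is a feasible ray along which z → −∞.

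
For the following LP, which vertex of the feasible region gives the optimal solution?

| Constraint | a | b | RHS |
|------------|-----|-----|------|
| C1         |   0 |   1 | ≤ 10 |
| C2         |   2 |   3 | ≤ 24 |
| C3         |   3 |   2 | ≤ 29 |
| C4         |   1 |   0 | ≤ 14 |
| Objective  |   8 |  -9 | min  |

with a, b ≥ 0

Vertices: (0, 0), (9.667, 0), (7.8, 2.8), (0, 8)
Evaluating z = 8a - 9b at each vertex:
  (0, 0): z = 0
  (9.667, 0): z = 77.33
  (7.8, 2.8): z = 37.2
  (0, 8): z = -72

The smallest value is z = -72, attained at (0, 8).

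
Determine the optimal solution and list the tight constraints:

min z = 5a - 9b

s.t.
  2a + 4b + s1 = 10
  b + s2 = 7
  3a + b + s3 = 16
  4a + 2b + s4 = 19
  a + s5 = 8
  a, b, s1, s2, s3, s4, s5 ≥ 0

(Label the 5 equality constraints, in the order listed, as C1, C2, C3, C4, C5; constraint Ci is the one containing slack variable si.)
Optimal: a = 0, b = 2.5
Binding: C1, a ≥ 0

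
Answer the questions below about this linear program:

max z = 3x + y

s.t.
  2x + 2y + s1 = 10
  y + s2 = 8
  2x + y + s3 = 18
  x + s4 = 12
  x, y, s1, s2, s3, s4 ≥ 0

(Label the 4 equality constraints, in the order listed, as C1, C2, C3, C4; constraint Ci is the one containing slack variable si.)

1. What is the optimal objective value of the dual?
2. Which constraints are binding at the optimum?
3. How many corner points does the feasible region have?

1. 15 (by strong duality, equal to the primal optimum)
2. C1, y ≥ 0
3. 3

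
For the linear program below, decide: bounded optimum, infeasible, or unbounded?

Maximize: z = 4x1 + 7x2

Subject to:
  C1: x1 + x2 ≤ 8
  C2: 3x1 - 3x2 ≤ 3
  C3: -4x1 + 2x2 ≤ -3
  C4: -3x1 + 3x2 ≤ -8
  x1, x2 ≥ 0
C2 requires 3x1 - 3x2 ≤ 3, while C4 (-3x1 + 3x2 ≤ -8) is equivalent to 3x1 - 3x2 ≥ 8. Together they would need 8 ≤ 3x1 - 3x2 ≤ 3, which is impossible since 8 > 3. No point satisfies all constraints.

Infeasible — the constraint set is empty.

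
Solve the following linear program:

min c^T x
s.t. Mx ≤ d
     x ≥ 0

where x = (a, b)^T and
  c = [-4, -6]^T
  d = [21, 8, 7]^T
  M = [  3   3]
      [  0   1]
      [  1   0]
a = 0, b = 7, z = -42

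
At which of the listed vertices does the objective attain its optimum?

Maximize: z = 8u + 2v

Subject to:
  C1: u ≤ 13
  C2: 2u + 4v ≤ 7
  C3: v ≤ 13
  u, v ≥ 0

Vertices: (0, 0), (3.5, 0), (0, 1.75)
(3.5, 0) with z = 28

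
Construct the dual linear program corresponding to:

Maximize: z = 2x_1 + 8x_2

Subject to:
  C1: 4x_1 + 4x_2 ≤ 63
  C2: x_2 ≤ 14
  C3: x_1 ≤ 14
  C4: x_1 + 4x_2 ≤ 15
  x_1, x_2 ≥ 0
Minimize: z = 63y1 + 14y2 + 14y3 + 15y4

Subject to:
  C1: -4y1 - y3 - y4 ≤ -2
  C2: -4y1 - y2 - 4y4 ≤ -8
  y1, y2, y3, y4 ≥ 0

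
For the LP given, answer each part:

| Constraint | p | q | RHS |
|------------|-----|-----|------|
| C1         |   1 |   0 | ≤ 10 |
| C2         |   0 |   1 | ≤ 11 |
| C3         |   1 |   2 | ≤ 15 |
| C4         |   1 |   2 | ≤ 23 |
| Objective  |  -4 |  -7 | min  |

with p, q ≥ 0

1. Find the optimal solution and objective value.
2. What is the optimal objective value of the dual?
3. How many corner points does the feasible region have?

1. p = 10, q = 2.5, z = -57.5
2. -57.5 (by strong duality, equal to the primal optimum)
3. 4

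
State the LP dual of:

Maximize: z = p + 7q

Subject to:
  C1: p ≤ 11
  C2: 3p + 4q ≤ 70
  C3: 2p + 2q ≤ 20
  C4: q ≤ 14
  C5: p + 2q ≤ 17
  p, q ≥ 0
Minimize: z = 11y1 + 70y2 + 20y3 + 14y4 + 17y5

Subject to:
  C1: -y1 - 3y2 - 2y3 - y5 ≤ -1
  C2: -4y2 - 2y3 - y4 - 2y5 ≤ -7
  y1, y2, y3, y4, y5 ≥ 0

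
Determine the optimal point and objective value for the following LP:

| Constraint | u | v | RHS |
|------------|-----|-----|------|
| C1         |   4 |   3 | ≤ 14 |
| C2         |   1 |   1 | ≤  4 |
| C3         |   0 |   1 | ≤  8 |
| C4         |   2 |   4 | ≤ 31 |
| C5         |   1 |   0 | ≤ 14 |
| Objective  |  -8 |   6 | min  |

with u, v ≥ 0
u = 3.5, v = 0, z = -28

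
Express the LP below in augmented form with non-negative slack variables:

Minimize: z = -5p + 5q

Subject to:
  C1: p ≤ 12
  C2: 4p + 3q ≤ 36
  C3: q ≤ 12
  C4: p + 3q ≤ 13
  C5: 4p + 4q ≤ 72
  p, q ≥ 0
min z = -5p + 5q

s.t.
  p + s1 = 12
  4p + 3q + s2 = 36
  q + s3 = 12
  p + 3q + s4 = 13
  4p + 4q + s5 = 72
  p, q, s1, s2, s3, s4, s5 ≥ 0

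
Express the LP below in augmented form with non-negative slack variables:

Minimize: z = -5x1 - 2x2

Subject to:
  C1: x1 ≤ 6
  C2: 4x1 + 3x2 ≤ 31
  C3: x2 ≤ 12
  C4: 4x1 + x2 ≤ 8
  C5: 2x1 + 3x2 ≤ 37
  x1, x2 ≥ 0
min z = -5x1 - 2x2

s.t.
  x1 + s1 = 6
  4x1 + 3x2 + s2 = 31
  x2 + s3 = 12
  4x1 + x2 + s4 = 8
  2x1 + 3x2 + s5 = 37
  x1, x2, s1, s2, s3, s4, s5 ≥ 0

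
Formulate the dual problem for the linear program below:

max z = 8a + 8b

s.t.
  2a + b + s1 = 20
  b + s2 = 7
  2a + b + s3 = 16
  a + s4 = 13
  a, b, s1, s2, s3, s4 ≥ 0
Minimize: z = 20y1 + 7y2 + 16y3 + 13y4

Subject to:
  C1: -2y1 - 2y3 - y4 ≤ -8
  C2: -y1 - y2 - y3 ≤ -8
  y1, y2, y3, y4 ≥ 0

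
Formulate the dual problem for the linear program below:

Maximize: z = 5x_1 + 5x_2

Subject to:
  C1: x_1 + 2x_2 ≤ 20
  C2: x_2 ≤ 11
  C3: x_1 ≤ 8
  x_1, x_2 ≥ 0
Minimize: z = 20y1 + 11y2 + 8y3

Subject to:
  C1: -y1 - y3 ≤ -5
  C2: -2y1 - y2 ≤ -5
  y1, y2, y3 ≥ 0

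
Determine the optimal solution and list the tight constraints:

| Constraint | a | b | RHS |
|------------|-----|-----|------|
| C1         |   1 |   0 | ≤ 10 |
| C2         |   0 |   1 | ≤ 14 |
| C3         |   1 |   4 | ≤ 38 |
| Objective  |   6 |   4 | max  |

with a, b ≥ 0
Optimal: a = 10, b = 7
Slack at optimum:
  C1: slack = 0 (binding)
  C2: slack = 7
  C3: slack = 0 (binding)
  a ≥ 0: a = 10
  b ≥ 0: b = 7
Binding constraints: C1, C3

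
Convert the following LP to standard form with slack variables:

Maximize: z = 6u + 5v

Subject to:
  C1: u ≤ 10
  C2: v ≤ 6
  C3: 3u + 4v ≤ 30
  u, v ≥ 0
max z = 6u + 5v

s.t.
  u + s1 = 10
  v + s2 = 6
  3u + 4v + s3 = 30
  u, v, s1, s2, s3 ≥ 0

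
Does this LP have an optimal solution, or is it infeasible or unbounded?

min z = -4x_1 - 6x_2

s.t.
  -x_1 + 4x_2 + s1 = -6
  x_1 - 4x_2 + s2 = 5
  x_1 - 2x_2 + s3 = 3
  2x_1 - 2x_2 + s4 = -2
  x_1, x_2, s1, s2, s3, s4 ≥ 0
The row x_1 - 4x_2 + s2 = 5 with s2 ≥ 0 requires x_1 - 4x_2 ≤ 5, while the row -x_1 + 4x_2 + s1 = -6 with s1 ≥ 0 is equivalent to x_1 - 4x_2 ≥ 6. Together they would need 6 ≤ x_1 - 4x_2 ≤ 5, which is impossible since 6 > 5. No point satisfies all constraints.

The feasible region is empty; the LP is infeasible.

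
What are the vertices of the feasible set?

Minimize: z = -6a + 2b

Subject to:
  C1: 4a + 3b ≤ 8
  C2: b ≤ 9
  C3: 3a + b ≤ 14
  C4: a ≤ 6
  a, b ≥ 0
Each vertex is the intersection of two constraint boundaries that also satisfies all remaining constraints:
  a = 0 and b = 0 → (0, 0)
  4a + 3b = 8 and b = 0 → (2, 0)
  4a + 3b = 8 and a = 0 → (0, 2.667)

Vertices: (0, 0), (2, 0), (0, 2.667)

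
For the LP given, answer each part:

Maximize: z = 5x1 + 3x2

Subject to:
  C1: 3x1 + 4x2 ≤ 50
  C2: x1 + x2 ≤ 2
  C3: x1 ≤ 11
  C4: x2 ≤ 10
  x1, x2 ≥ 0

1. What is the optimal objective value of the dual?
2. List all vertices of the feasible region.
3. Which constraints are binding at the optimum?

1. 10 (by strong duality, equal to the primal optimum)
2. (0, 0), (2, 0), (0, 2)
3. C2, x2 ≥ 0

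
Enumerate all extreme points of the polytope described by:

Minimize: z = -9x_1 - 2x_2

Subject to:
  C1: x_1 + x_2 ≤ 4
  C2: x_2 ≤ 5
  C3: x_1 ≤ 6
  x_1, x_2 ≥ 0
Each vertex is the intersection of two constraint boundaries that also satisfies all remaining constraints:
  x_1 = 0 and x_2 = 0 → (0, 0)
  x_1 + x_2 = 4 and x_2 = 0 → (4, 0)
  x_1 + x_2 = 4 and x_1 = 0 → (0, 4)

Vertices: (0, 0), (4, 0), (0, 4)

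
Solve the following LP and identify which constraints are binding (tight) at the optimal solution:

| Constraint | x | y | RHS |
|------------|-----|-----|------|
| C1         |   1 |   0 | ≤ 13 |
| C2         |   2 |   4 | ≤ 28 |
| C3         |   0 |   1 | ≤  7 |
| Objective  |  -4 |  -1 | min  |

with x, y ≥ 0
Optimal: x = 13, y = 0.5
Slack at optimum:
  C1: slack = 0 (binding)
  C2: slack = 0 (binding)
  C3: slack = 6.5
  x ≥ 0: x = 13
  y ≥ 0: y = 0.5
Binding constraints: C1, C2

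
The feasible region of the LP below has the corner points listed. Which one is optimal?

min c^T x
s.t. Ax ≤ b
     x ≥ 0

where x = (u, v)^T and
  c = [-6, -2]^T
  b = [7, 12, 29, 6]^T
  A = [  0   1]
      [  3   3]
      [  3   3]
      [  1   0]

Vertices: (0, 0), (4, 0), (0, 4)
Evaluating z = -6u - 2v at each vertex:
  (0, 0): z = 0
  (4, 0): z = -24
  (0, 4): z = -8

The smallest value is z = -24, attained at (4, 0).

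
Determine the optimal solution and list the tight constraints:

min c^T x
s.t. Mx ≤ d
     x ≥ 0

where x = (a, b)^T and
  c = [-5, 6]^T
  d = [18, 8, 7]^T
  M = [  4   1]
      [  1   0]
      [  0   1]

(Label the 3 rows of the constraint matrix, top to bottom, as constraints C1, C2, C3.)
Optimal: a = 4.5, b = 0
Slack at optimum:
  C1: slack = 0 (binding)
  C2: slack = 3.5
  C3: slack = 7
  a ≥ 0: a = 4.5
  b ≥ 0: b = 0 (binding)
Binding constraints: C1, b ≥ 0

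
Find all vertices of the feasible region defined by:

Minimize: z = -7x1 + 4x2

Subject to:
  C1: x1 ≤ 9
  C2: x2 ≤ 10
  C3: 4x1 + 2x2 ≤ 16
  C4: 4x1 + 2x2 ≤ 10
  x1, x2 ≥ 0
Each vertex is the intersection of two constraint boundaries that also satisfies all remaining constraints:
  x1 = 0 and x2 = 0 → (0, 0)
  4x1 + 2x2 = 10 and x2 = 0 → (2.5, 0)
  4x1 + 2x2 = 10 and x1 = 0 → (0, 5)

Vertices: (0, 0), (2.5, 0), (0, 5)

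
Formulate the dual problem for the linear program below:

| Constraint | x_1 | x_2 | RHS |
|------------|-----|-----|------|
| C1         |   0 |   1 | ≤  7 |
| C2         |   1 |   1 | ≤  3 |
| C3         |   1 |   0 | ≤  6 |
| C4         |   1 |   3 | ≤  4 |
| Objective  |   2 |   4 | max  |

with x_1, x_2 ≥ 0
Minimize: z = 7y1 + 3y2 + 6y3 + 4y4

Subject to:
  C1: -y2 - y3 - y4 ≤ -2
  C2: -y1 - y2 - 3y4 ≤ -4
  y1, y2, y3, y4 ≥ 0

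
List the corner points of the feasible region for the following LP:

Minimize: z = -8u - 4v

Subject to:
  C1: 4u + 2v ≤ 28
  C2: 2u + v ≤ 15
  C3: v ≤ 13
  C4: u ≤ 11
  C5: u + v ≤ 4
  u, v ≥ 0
Each vertex is the intersection of two constraint boundaries that also satisfies all remaining constraints:
  u = 0 and v = 0 → (0, 0)
  u + v = 4 and v = 0 → (4, 0)
  u + v = 4 and u = 0 → (0, 4)

Vertices: (0, 0), (4, 0), (0, 4)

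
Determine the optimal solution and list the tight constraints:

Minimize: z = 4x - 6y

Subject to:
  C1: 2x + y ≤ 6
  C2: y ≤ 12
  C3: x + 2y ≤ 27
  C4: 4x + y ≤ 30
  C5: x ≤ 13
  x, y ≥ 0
Optimal: x = 0, y = 6
Binding: C1, x ≥ 0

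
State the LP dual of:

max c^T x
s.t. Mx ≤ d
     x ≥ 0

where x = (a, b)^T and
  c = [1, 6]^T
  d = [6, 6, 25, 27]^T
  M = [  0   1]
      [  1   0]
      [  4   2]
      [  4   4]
Minimize: z = 6y1 + 6y2 + 25y3 + 27y4

Subject to:
  C1: -y2 - 4y3 - 4y4 ≤ -1
  C2: -y1 - 2y3 - 4y4 ≤ -6
  y1, y2, y3, y4 ≥ 0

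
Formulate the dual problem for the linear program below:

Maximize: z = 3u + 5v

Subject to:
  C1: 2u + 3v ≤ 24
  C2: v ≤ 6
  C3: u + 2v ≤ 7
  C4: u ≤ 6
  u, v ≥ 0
Minimize: z = 24y1 + 6y2 + 7y3 + 6y4

Subject to:
  C1: -2y1 - y3 - y4 ≤ -3
  C2: -3y1 - y2 - 2y3 ≤ -5
  y1, y2, y3, y4 ≥ 0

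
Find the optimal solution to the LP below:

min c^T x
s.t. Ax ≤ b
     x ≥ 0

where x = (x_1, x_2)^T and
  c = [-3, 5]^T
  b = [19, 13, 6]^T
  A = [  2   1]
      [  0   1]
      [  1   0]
Each vertex is the intersection of two constraint boundaries that also satisfies all remaining constraints:
  x_1 = 0 and x_2 = 0 → (0, 0)
  x_1 = 6 and x_2 = 0 → (6, 0)
  2x_1 + x_2 = 19 and x_1 = 6 → (6, 7)
  2x_1 + x_2 = 19 and x_2 = 13 → (3, 13)
  x_2 = 13 and x_1 = 0 → (0, 13)

Evaluating z = -3x_1 + 5x_2 at each vertex:
  (0, 0): z = 0
  (6, 0): z = -18
  (6, 7): z = 17
  (3, 13): z = 56
  (0, 13): z = 65

The minimum is at (6, 0) with z = -18.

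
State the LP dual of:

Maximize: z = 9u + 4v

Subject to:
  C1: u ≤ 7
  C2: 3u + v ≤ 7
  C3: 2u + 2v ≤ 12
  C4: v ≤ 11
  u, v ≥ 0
Minimize: z = 7y1 + 7y2 + 12y3 + 11y4

Subject to:
  C1: -y1 - 3y2 - 2y3 ≤ -9
  C2: -y2 - 2y3 - y4 ≤ -4
  y1, y2, y3, y4 ≥ 0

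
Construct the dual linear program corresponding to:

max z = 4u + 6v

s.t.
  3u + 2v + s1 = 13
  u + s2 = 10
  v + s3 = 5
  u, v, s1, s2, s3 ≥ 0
Minimize: z = 13y1 + 10y2 + 5y3

Subject to:
  C1: -3y1 - y2 ≤ -4
  C2: -2y1 - y3 ≤ -6
  y1, y2, y3 ≥ 0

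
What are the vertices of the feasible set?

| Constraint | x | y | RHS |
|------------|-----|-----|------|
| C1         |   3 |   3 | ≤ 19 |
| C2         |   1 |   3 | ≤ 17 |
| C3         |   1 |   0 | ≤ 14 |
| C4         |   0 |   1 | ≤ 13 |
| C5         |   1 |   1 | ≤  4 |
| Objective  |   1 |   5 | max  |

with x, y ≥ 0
Each vertex is the intersection of two constraint boundaries that also satisfies all remaining constraints:
  x = 0 and y = 0 → (0, 0)
  x + y = 4 and y = 0 → (4, 0)
  x + y = 4 and x = 0 → (0, 4)

Vertices: (0, 0), (4, 0), (0, 4)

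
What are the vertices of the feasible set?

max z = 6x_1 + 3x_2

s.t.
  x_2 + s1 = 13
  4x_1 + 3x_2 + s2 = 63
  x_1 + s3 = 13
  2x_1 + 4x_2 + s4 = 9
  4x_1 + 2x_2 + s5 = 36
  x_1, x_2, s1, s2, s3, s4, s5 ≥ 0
Each vertex is the intersection of two constraint boundaries that also satisfies all remaining constraints:
  x_1 = 0 and x_2 = 0 → (0, 0)
  2x_1 + 4x_2 = 9 and x_2 = 0 → (4.5, 0)
  2x_1 + 4x_2 = 9 and x_1 = 0 → (0, 2.25)

Vertices: (0, 0), (4.5, 0), (0, 2.25)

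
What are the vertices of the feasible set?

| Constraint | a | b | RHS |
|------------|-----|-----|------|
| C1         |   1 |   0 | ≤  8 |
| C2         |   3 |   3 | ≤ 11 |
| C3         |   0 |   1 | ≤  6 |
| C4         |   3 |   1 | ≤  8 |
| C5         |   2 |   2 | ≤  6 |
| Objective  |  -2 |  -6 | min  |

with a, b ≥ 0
Each vertex is the intersection of two constraint boundaries that also satisfies all remaining constraints:
  a = 0 and b = 0 → (0, 0)
  3a + b = 8 and b = 0 → (2.667, 0)
  3a + b = 8 and 2a + 2b = 6 → (2.5, 0.5)
  2a + 2b = 6 and a = 0 → (0, 3)

Vertices: (0, 0), (2.667, 0), (2.5, 0.5), (0, 3)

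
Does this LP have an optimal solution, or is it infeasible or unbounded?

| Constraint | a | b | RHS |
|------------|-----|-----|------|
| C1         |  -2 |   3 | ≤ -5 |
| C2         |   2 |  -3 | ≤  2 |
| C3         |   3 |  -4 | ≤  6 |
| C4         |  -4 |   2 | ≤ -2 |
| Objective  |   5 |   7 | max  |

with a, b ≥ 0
C2 requires 2a - 3b ≤ 2, while C1 (-2a + 3b ≤ -5) is equivalent to 2a - 3b ≥ 5. Together they would need 5 ≤ 2a - 3b ≤ 2, which is impossible since 5 > 2. No point satisfies all constraints.

The feasible region is empty; the LP is infeasible.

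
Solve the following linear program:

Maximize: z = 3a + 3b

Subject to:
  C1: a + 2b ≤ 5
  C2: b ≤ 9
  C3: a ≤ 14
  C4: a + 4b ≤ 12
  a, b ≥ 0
a = 5, b = 0, z = 15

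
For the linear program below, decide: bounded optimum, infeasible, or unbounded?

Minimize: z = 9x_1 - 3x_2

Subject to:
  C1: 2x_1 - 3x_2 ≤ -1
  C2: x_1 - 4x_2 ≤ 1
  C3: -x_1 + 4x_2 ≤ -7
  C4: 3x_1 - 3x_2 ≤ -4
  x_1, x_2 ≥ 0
C2 requires x_1 - 4x_2 ≤ 1, while C3 (-x_1 + 4x_2 ≤ -7) is equivalent to x_1 - 4x_2 ≥ 7. Together they would need 7 ≤ x_1 - 4x_2 ≤ 1, which is impossible since 7 > 1. No point satisfies all constraints.

Infeasible: no point satisfies all constraints simultaneously.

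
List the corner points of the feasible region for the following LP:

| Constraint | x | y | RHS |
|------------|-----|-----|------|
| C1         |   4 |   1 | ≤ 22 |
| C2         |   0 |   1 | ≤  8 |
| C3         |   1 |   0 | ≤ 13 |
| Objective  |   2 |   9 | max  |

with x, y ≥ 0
Each vertex is the intersection of two constraint boundaries that also satisfies all remaining constraints:
  x = 0 and y = 0 → (0, 0)
  4x + y = 22 and y = 0 → (5.5, 0)
  4x + y = 22 and y = 8 → (3.5, 8)
  y = 8 and x = 0 → (0, 8)

Vertices: (0, 0), (5.5, 0), (3.5, 8), (0, 8)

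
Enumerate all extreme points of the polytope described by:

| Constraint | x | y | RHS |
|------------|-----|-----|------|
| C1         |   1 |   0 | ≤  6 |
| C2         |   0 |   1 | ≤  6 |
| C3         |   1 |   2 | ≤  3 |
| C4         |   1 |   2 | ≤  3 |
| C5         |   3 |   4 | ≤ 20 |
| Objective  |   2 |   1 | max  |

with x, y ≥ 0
Each vertex is the intersection of two constraint boundaries that also satisfies all remaining constraints:
  x = 0 and y = 0 → (0, 0)
  x + 2y = 3 and y = 0 → (3, 0)
  x + 2y = 3 and x = 0 → (0, 1.5)

Vertices: (0, 0), (3, 0), (0, 1.5)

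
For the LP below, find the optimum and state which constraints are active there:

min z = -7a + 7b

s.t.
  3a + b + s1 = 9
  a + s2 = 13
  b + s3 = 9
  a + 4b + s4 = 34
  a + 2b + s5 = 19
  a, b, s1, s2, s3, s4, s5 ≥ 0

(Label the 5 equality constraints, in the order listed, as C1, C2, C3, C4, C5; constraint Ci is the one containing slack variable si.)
Optimal: a = 3, b = 0
Binding: C1, b ≥ 0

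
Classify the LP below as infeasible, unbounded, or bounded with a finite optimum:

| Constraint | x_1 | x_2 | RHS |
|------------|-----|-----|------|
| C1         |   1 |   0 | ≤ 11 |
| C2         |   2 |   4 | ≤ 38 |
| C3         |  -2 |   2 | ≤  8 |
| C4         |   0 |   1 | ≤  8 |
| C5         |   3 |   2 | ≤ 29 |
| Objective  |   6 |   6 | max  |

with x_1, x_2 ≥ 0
The point (5, 7) satisfies every constraint, so the LP is feasible; the constraints give x_1 ≤ 11 and x_2 ≤ 8, which with x_1, x_2 ≥ 0 keep the feasible region inside a bounded box. A feasible, bounded LP attains a finite optimum at a vertex.

Feasible with finite optimum z* = 72 at (5, 7).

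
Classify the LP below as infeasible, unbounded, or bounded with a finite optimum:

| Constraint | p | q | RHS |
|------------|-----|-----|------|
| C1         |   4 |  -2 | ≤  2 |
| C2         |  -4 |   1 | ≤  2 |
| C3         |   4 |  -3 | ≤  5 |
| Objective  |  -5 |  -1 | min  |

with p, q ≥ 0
Feasible point: (0, 0) satisfies every constraint, so the LP is feasible.
Direction d = (1, 2): for each constraint row a, a·d ≤ 0 —
  (4)(1) + (-2)(2) = 0 ≤ 0
  (-4)(1) + (1)(2) = -2 ≤ 0
  (4)(1) + (-3)(2) = -2 ≤ 0
and d ≥ 0, so (0, 0) + t·d stays feasible for every t ≥ 0. Along this ray z = -5p - q changes by -7 per unit t, so z → −∞.

Unbounded: there is a feasible ray along which z → −∞.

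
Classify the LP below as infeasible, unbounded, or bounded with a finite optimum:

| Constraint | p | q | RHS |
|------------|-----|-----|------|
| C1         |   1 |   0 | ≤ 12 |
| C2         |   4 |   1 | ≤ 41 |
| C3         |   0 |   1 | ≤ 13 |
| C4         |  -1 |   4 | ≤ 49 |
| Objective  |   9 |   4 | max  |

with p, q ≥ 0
The point (7, 13) satisfies every constraint, so the LP is feasible; the constraints give p ≤ 12 and q ≤ 13, which with p, q ≥ 0 keep the feasible region inside a bounded box. A feasible, bounded LP attains a finite optimum at a vertex.

The LP has an optimal solution: (7, 13) with z = 115.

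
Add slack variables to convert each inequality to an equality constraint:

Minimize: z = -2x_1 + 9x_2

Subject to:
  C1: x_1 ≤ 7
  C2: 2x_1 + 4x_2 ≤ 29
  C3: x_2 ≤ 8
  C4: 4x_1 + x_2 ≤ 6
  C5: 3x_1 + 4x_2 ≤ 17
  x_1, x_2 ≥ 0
min z = -2x_1 + 9x_2

s.t.
  x_1 + s1 = 7
  2x_1 + 4x_2 + s2 = 29
  x_2 + s3 = 8
  4x_1 + x_2 + s4 = 6
  3x_1 + 4x_2 + s5 = 17
  x_1, x_2, s1, s2, s3, s4, s5 ≥ 0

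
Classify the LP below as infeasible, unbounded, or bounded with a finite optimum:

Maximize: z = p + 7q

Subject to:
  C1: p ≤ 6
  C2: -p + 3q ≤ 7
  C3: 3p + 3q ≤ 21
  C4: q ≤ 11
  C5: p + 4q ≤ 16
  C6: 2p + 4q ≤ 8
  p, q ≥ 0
The point (0, 2) satisfies every constraint, so the LP is feasible; the constraints give p ≤ 6 and q ≤ 11, which with p, q ≥ 0 keep the feasible region inside a bounded box. A feasible, bounded LP attains a finite optimum at a vertex.

Evaluating z = p + 7q at each vertex:
  (0, 0): z = 0
  (4, 0): z = 4
  (0, 2): z = 14

The LP has an optimal solution: (0, 2) with z = 14.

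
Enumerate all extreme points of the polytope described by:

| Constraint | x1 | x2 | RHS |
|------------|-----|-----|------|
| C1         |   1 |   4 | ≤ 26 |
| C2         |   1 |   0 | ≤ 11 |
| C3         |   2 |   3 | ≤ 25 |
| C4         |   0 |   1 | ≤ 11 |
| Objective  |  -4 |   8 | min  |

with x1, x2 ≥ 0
Each vertex is the intersection of two constraint boundaries that also satisfies all remaining constraints:
  x1 = 0 and x2 = 0 → (0, 0)
  x1 = 11 and x2 = 0 → (11, 0)
  x1 = 11 and 2x1 + 3x2 = 25 → (11, 1)
  x1 + 4x2 = 26 and 2x1 + 3x2 = 25 → (4.4, 5.4)
  x1 + 4x2 = 26 and x1 = 0 → (0, 6.5)

Vertices: (0, 0), (11, 0), (11, 1), (4.4, 5.4), (0, 6.5)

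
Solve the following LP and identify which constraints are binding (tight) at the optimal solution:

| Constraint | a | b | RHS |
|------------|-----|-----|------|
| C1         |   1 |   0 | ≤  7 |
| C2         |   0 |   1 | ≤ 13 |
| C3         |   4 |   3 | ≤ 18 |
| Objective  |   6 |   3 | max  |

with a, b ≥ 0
Optimal: a = 4.5, b = 0
Binding: C3, b ≥ 0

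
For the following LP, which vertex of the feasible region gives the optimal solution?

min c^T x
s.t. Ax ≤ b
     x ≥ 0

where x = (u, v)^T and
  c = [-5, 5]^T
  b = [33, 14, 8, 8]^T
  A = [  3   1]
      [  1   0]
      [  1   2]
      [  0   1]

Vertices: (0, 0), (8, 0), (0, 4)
(8, 0) with z = -40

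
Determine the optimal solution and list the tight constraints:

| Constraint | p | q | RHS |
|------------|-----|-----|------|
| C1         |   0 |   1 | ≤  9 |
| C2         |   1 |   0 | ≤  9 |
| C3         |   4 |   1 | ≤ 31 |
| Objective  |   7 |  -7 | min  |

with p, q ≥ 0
Optimal: p = 0, q = 9
Binding: C1, p ≥ 0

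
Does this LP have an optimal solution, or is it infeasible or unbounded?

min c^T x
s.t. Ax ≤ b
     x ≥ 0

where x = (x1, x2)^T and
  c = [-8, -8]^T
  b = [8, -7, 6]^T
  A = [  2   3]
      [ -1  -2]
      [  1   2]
One constraint requires x1 + 2x2 ≤ 6, while the constraint -x1 - 2x2 ≤ -7 is equivalent to x1 + 2x2 ≥ 7. Together they would need 7 ≤ x1 + 2x2 ≤ 6, which is impossible since 7 > 6. No point satisfies all constraints.

The feasible region is empty; the LP is infeasible.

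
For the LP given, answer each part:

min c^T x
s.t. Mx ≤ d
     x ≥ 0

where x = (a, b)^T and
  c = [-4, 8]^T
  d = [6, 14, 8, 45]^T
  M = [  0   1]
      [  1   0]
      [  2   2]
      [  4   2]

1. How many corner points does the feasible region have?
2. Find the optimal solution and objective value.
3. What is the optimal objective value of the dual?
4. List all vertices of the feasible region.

1. 3
2. a = 4, b = 0, z = -16
3. -16 (by strong duality, equal to the primal optimum)
4. (0, 0), (4, 0), (0, 4)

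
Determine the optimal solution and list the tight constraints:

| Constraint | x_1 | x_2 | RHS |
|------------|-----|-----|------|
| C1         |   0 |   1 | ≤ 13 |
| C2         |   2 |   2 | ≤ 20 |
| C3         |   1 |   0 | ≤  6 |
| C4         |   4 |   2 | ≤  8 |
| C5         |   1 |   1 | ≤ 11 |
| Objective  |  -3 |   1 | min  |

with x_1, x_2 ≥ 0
Optimal: x_1 = 2, x_2 = 0
Binding: C4, x_2 ≥ 0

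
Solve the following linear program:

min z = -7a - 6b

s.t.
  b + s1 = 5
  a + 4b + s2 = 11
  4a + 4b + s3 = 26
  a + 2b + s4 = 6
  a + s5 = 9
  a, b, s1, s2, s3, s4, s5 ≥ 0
a = 6, b = 0, z = -42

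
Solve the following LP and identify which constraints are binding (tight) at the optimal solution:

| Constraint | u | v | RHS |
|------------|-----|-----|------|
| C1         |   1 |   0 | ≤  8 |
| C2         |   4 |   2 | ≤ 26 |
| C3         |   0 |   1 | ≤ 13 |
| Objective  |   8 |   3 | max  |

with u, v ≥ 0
Optimal: u = 6.5, v = 0
Slack at optimum:
  C1: slack = 1.5
  C2: slack = 0 (binding)
  C3: slack = 13
  u ≥ 0: u = 6.5
  v ≥ 0: v = 0 (binding)
Binding constraints: C2, v ≥ 0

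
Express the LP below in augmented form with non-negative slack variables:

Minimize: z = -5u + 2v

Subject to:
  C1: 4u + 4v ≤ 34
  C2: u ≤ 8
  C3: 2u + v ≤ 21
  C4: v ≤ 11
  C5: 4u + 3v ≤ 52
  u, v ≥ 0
min z = -5u + 2v

s.t.
  4u + 4v + s1 = 34
  u + s2 = 8
  2u + v + s3 = 21
  v + s4 = 11
  4u + 3v + s5 = 52
  u, v, s1, s2, s3, s4, s5 ≥ 0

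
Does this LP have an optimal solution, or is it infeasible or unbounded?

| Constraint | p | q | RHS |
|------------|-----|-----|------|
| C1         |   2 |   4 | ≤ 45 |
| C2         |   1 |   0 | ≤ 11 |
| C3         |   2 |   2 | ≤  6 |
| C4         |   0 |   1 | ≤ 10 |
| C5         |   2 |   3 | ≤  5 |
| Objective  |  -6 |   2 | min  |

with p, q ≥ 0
The point (2.5, 0) satisfies every constraint, so the LP is feasible; the constraints give p ≤ 11 and q ≤ 10, which with p, q ≥ 0 keep the feasible region inside a bounded box. A feasible, bounded LP attains a finite optimum at a vertex.

Evaluating z = -6p + 2q at each vertex:
  (0, 0): z = 0
  (2.5, 0): z = -15
  (0, 1.667): z = 3.333

The LP has an optimal solution: (2.5, 0) with z = -15.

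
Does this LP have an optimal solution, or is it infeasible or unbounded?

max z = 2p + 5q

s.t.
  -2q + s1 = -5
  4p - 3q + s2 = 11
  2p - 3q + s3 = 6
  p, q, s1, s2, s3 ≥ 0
Feasible point: (0, 3) satisfies every constraint, so the LP is feasible.
Direction d = (0, 1): for each constraint row a, a·d ≤ 0 —
  (0)(0) + (-2)(1) = -2 ≤ 0
  (4)(0) + (-3)(1) = -3 ≤ 0
  (2)(0) + (-3)(1) = -3 ≤ 0
and d ≥ 0, so (0, 3) + t·d stays feasible for every t ≥ 0. Along this ray z = 2p + 5q changes by 5 per unit t, so z → +∞.

The LP is unbounded; z can be made arbitrarily large.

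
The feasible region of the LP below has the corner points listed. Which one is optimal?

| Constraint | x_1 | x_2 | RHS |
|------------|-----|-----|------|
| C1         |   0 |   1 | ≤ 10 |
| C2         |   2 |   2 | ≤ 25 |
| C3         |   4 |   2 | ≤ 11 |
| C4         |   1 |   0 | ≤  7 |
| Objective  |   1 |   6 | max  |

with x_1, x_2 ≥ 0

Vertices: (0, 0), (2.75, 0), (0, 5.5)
Evaluating z = x_1 + 6x_2 at each vertex:
  (0, 0): z = 0
  (2.75, 0): z = 2.75
  (0, 5.5): z = 33

The largest value is z = 33, attained at (0, 5.5).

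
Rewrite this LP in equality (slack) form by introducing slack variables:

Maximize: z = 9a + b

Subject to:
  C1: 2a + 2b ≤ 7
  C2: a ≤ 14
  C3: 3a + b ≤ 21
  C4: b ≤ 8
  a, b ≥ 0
max z = 9a + b

s.t.
  2a + 2b + s1 = 7
  a + s2 = 14
  3a + b + s3 = 21
  b + s4 = 8
  a, b, s1, s2, s3, s4 ≥ 0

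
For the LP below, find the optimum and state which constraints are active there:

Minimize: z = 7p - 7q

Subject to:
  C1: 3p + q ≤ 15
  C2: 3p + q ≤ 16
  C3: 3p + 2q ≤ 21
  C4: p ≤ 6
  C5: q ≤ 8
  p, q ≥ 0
Optimal: p = 0, q = 8
Binding: C5, p ≥ 0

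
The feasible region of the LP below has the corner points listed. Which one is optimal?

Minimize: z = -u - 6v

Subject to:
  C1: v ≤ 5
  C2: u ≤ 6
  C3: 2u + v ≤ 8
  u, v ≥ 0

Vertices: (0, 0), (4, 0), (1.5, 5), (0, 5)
Evaluating z = -u - 6v at each vertex:
  (0, 0): z = 0
  (4, 0): z = -4
  (1.5, 5): z = -31.5
  (0, 5): z = -30

The smallest value is z = -31.5, attained at (1.5, 5).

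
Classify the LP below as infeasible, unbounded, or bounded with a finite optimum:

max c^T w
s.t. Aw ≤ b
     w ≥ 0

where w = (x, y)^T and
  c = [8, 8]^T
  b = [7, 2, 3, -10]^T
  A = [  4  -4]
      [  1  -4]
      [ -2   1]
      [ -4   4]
One constraint requires 4x - 4y ≤ 7, while the constraint -4x + 4y ≤ -10 is equivalent to 4x - 4y ≥ 10. Together they would need 10 ≤ 4x - 4y ≤ 7, which is impossible since 10 > 7. No point satisfies all constraints.

The feasible region is empty; the LP is infeasible.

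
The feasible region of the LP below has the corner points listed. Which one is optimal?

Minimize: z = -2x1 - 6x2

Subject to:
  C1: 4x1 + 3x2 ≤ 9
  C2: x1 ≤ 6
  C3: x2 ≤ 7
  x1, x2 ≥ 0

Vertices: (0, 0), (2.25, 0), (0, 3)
Evaluating z = -2x1 - 6x2 at each vertex:
  (0, 0): z = 0
  (2.25, 0): z = -4.5
  (0, 3): z = -18

The smallest value is z = -18, attained at (0, 3).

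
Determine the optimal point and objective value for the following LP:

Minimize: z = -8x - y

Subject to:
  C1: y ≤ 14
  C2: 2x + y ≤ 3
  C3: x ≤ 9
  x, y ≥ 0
x = 1.5, y = 0, z = -12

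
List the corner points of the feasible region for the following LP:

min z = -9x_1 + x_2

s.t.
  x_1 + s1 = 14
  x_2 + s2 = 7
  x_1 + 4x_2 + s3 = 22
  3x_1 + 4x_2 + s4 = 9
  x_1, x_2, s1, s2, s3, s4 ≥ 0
Each vertex is the intersection of two constraint boundaries that also satisfies all remaining constraints:
  x_1 = 0 and x_2 = 0 → (0, 0)
  3x_1 + 4x_2 = 9 and x_2 = 0 → (3, 0)
  3x_1 + 4x_2 = 9 and x_1 = 0 → (0, 2.25)

Vertices: (0, 0), (3, 0), (0, 2.25)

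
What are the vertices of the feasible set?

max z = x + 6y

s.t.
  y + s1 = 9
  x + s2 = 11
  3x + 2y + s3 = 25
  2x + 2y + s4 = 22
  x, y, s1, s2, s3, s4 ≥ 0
Each vertex is the intersection of two constraint boundaries that also satisfies all remaining constraints:
  x = 0 and y = 0 → (0, 0)
  3x + 2y = 25 and y = 0 → (8.333, 0)
  3x + 2y = 25 and 2x + 2y = 22 → (3, 8)
  y = 9 and 2x + 2y = 22 → (2, 9)
  y = 9 and x = 0 → (0, 9)

Vertices: (0, 0), (8.333, 0), (3, 8), (2, 9), (0, 9)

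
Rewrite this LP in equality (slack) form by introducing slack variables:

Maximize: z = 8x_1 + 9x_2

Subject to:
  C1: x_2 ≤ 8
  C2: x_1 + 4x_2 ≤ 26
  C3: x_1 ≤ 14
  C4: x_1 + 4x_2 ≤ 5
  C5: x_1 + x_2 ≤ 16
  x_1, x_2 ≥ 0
max z = 8x_1 + 9x_2

s.t.
  x_2 + s1 = 8
  x_1 + 4x_2 + s2 = 26
  x_1 + s3 = 14
  x_1 + 4x_2 + s4 = 5
  x_1 + x_2 + s5 = 16
  x_1, x_2, s1, s2, s3, s4, s5 ≥ 0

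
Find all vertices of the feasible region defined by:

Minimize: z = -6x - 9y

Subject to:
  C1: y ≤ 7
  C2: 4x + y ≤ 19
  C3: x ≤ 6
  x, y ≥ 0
Each vertex is the intersection of two constraint boundaries that also satisfies all remaining constraints:
  x = 0 and y = 0 → (0, 0)
  4x + y = 19 and y = 0 → (4.75, 0)
  y = 7 and 4x + y = 19 → (3, 7)
  y = 7 and x = 0 → (0, 7)

Vertices: (0, 0), (4.75, 0), (3, 7), (0, 7)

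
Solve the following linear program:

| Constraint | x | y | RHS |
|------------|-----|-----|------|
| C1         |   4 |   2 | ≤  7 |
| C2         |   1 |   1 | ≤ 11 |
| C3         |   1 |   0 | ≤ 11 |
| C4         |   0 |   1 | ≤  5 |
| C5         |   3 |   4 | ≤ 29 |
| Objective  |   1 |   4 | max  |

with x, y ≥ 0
Each vertex is the intersection of two constraint boundaries that also satisfies all remaining constraints:
  x = 0 and y = 0 → (0, 0)
  4x + 2y = 7 and y = 0 → (1.75, 0)
  4x + 2y = 7 and x = 0 → (0, 3.5)

Evaluating z = x + 4y at each vertex:
  (0, 0): z = 0
  (1.75, 0): z = 1.75
  (0, 3.5): z = 14

The maximum is at (0, 3.5) with z = 14.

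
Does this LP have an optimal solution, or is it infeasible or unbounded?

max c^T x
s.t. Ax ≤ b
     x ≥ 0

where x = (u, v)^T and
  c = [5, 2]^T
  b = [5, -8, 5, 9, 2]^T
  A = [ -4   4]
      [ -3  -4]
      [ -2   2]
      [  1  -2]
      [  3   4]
One constraint requires 3u + 4v ≤ 2, while the constraint -3u - 4v ≤ -8 is equivalent to 3u + 4v ≥ 8. Together they would need 8 ≤ 3u + 4v ≤ 2, which is impossible since 8 > 2. No point satisfies all constraints.

The feasible region is empty; the LP is infeasible.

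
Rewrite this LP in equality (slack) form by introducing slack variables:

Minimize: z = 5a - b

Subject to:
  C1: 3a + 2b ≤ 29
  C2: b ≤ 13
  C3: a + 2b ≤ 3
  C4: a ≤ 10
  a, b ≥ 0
min z = 5a - b

s.t.
  3a + 2b + s1 = 29
  b + s2 = 13
  a + 2b + s3 = 3
  a + s4 = 10
  a, b, s1, s2, s3, s4 ≥ 0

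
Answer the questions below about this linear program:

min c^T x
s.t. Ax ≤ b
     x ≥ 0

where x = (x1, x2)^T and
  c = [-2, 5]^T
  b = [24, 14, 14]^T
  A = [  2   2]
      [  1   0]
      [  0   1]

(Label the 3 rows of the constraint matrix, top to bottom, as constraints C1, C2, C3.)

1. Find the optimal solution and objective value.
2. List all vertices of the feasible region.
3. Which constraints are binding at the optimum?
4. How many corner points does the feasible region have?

1. x1 = 12, x2 = 0, z = -24
2. (0, 0), (12, 0), (0, 12)
3. C1, x2 ≥ 0
4. 3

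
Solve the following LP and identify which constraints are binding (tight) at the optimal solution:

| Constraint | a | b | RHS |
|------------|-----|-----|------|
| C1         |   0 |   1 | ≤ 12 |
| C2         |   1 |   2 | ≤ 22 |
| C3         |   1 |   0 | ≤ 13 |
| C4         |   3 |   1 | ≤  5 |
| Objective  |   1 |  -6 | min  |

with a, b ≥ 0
Optimal: a = 0, b = 5
Binding: C4, a ≥ 0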